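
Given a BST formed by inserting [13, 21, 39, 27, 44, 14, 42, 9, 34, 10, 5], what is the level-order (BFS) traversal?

Tree insertion order: [13, 21, 39, 27, 44, 14, 42, 9, 34, 10, 5]
Tree (level-order array): [13, 9, 21, 5, 10, 14, 39, None, None, None, None, None, None, 27, 44, None, 34, 42]
BFS from the root, enqueuing left then right child of each popped node:
  queue [13] -> pop 13, enqueue [9, 21], visited so far: [13]
  queue [9, 21] -> pop 9, enqueue [5, 10], visited so far: [13, 9]
  queue [21, 5, 10] -> pop 21, enqueue [14, 39], visited so far: [13, 9, 21]
  queue [5, 10, 14, 39] -> pop 5, enqueue [none], visited so far: [13, 9, 21, 5]
  queue [10, 14, 39] -> pop 10, enqueue [none], visited so far: [13, 9, 21, 5, 10]
  queue [14, 39] -> pop 14, enqueue [none], visited so far: [13, 9, 21, 5, 10, 14]
  queue [39] -> pop 39, enqueue [27, 44], visited so far: [13, 9, 21, 5, 10, 14, 39]
  queue [27, 44] -> pop 27, enqueue [34], visited so far: [13, 9, 21, 5, 10, 14, 39, 27]
  queue [44, 34] -> pop 44, enqueue [42], visited so far: [13, 9, 21, 5, 10, 14, 39, 27, 44]
  queue [34, 42] -> pop 34, enqueue [none], visited so far: [13, 9, 21, 5, 10, 14, 39, 27, 44, 34]
  queue [42] -> pop 42, enqueue [none], visited so far: [13, 9, 21, 5, 10, 14, 39, 27, 44, 34, 42]
Result: [13, 9, 21, 5, 10, 14, 39, 27, 44, 34, 42]


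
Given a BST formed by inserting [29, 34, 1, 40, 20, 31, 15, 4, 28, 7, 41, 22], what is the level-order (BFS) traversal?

Tree insertion order: [29, 34, 1, 40, 20, 31, 15, 4, 28, 7, 41, 22]
Tree (level-order array): [29, 1, 34, None, 20, 31, 40, 15, 28, None, None, None, 41, 4, None, 22, None, None, None, None, 7]
BFS from the root, enqueuing left then right child of each popped node:
  queue [29] -> pop 29, enqueue [1, 34], visited so far: [29]
  queue [1, 34] -> pop 1, enqueue [20], visited so far: [29, 1]
  queue [34, 20] -> pop 34, enqueue [31, 40], visited so far: [29, 1, 34]
  queue [20, 31, 40] -> pop 20, enqueue [15, 28], visited so far: [29, 1, 34, 20]
  queue [31, 40, 15, 28] -> pop 31, enqueue [none], visited so far: [29, 1, 34, 20, 31]
  queue [40, 15, 28] -> pop 40, enqueue [41], visited so far: [29, 1, 34, 20, 31, 40]
  queue [15, 28, 41] -> pop 15, enqueue [4], visited so far: [29, 1, 34, 20, 31, 40, 15]
  queue [28, 41, 4] -> pop 28, enqueue [22], visited so far: [29, 1, 34, 20, 31, 40, 15, 28]
  queue [41, 4, 22] -> pop 41, enqueue [none], visited so far: [29, 1, 34, 20, 31, 40, 15, 28, 41]
  queue [4, 22] -> pop 4, enqueue [7], visited so far: [29, 1, 34, 20, 31, 40, 15, 28, 41, 4]
  queue [22, 7] -> pop 22, enqueue [none], visited so far: [29, 1, 34, 20, 31, 40, 15, 28, 41, 4, 22]
  queue [7] -> pop 7, enqueue [none], visited so far: [29, 1, 34, 20, 31, 40, 15, 28, 41, 4, 22, 7]
Result: [29, 1, 34, 20, 31, 40, 15, 28, 41, 4, 22, 7]


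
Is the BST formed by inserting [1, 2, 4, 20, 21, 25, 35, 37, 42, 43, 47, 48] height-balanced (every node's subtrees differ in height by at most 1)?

Tree (level-order array): [1, None, 2, None, 4, None, 20, None, 21, None, 25, None, 35, None, 37, None, 42, None, 43, None, 47, None, 48]
Definition: a tree is height-balanced if, at every node, |h(left) - h(right)| <= 1 (empty subtree has height -1).
Bottom-up per-node check:
  node 48: h_left=-1, h_right=-1, diff=0 [OK], height=0
  node 47: h_left=-1, h_right=0, diff=1 [OK], height=1
  node 43: h_left=-1, h_right=1, diff=2 [FAIL (|-1-1|=2 > 1)], height=2
  node 42: h_left=-1, h_right=2, diff=3 [FAIL (|-1-2|=3 > 1)], height=3
  node 37: h_left=-1, h_right=3, diff=4 [FAIL (|-1-3|=4 > 1)], height=4
  node 35: h_left=-1, h_right=4, diff=5 [FAIL (|-1-4|=5 > 1)], height=5
  node 25: h_left=-1, h_right=5, diff=6 [FAIL (|-1-5|=6 > 1)], height=6
  node 21: h_left=-1, h_right=6, diff=7 [FAIL (|-1-6|=7 > 1)], height=7
  node 20: h_left=-1, h_right=7, diff=8 [FAIL (|-1-7|=8 > 1)], height=8
  node 4: h_left=-1, h_right=8, diff=9 [FAIL (|-1-8|=9 > 1)], height=9
  node 2: h_left=-1, h_right=9, diff=10 [FAIL (|-1-9|=10 > 1)], height=10
  node 1: h_left=-1, h_right=10, diff=11 [FAIL (|-1-10|=11 > 1)], height=11
Node 43 violates the condition: |-1 - 1| = 2 > 1.
Result: Not balanced


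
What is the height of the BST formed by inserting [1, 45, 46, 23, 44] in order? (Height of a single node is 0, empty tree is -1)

Insertion order: [1, 45, 46, 23, 44]
Tree (level-order array): [1, None, 45, 23, 46, None, 44]
Compute height bottom-up (empty subtree = -1):
  height(44) = 1 + max(-1, -1) = 0
  height(23) = 1 + max(-1, 0) = 1
  height(46) = 1 + max(-1, -1) = 0
  height(45) = 1 + max(1, 0) = 2
  height(1) = 1 + max(-1, 2) = 3
Height = 3


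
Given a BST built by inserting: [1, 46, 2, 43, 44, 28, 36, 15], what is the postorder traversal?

Tree insertion order: [1, 46, 2, 43, 44, 28, 36, 15]
Tree (level-order array): [1, None, 46, 2, None, None, 43, 28, 44, 15, 36]
Postorder traversal: [15, 36, 28, 44, 43, 2, 46, 1]


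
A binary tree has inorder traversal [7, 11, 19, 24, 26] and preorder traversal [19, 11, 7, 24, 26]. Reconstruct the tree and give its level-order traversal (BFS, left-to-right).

Inorder:  [7, 11, 19, 24, 26]
Preorder: [19, 11, 7, 24, 26]
Algorithm: preorder visits root first, so consume preorder in order;
for each root, split the current inorder slice at that value into
left-subtree inorder and right-subtree inorder, then recurse.
Recursive splits:
  root=19; inorder splits into left=[7, 11], right=[24, 26]
  root=11; inorder splits into left=[7], right=[]
  root=7; inorder splits into left=[], right=[]
  root=24; inorder splits into left=[], right=[26]
  root=26; inorder splits into left=[], right=[]
Reconstructed level-order: [19, 11, 24, 7, 26]


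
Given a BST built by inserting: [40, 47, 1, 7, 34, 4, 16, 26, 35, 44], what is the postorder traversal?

Tree insertion order: [40, 47, 1, 7, 34, 4, 16, 26, 35, 44]
Tree (level-order array): [40, 1, 47, None, 7, 44, None, 4, 34, None, None, None, None, 16, 35, None, 26]
Postorder traversal: [4, 26, 16, 35, 34, 7, 1, 44, 47, 40]


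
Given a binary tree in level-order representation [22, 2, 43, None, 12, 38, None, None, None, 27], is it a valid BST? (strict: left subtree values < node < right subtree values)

Level-order array: [22, 2, 43, None, 12, 38, None, None, None, 27]
Validate using subtree bounds (lo, hi): at each node, require lo < value < hi,
then recurse left with hi=value and right with lo=value.
Preorder trace (stopping at first violation):
  at node 22 with bounds (-inf, +inf): OK
  at node 2 with bounds (-inf, 22): OK
  at node 12 with bounds (2, 22): OK
  at node 43 with bounds (22, +inf): OK
  at node 38 with bounds (22, 43): OK
  at node 27 with bounds (22, 38): OK
No violation found at any node.
Result: Valid BST


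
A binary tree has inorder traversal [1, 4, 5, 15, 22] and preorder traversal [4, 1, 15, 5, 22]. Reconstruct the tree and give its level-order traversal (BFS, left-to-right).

Inorder:  [1, 4, 5, 15, 22]
Preorder: [4, 1, 15, 5, 22]
Algorithm: preorder visits root first, so consume preorder in order;
for each root, split the current inorder slice at that value into
left-subtree inorder and right-subtree inorder, then recurse.
Recursive splits:
  root=4; inorder splits into left=[1], right=[5, 15, 22]
  root=1; inorder splits into left=[], right=[]
  root=15; inorder splits into left=[5], right=[22]
  root=5; inorder splits into left=[], right=[]
  root=22; inorder splits into left=[], right=[]
Reconstructed level-order: [4, 1, 15, 5, 22]


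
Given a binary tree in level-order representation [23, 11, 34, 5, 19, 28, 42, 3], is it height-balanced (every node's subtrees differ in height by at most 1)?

Tree (level-order array): [23, 11, 34, 5, 19, 28, 42, 3]
Definition: a tree is height-balanced if, at every node, |h(left) - h(right)| <= 1 (empty subtree has height -1).
Bottom-up per-node check:
  node 3: h_left=-1, h_right=-1, diff=0 [OK], height=0
  node 5: h_left=0, h_right=-1, diff=1 [OK], height=1
  node 19: h_left=-1, h_right=-1, diff=0 [OK], height=0
  node 11: h_left=1, h_right=0, diff=1 [OK], height=2
  node 28: h_left=-1, h_right=-1, diff=0 [OK], height=0
  node 42: h_left=-1, h_right=-1, diff=0 [OK], height=0
  node 34: h_left=0, h_right=0, diff=0 [OK], height=1
  node 23: h_left=2, h_right=1, diff=1 [OK], height=3
All nodes satisfy the balance condition.
Result: Balanced


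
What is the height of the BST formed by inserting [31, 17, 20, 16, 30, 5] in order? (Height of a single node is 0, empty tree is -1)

Insertion order: [31, 17, 20, 16, 30, 5]
Tree (level-order array): [31, 17, None, 16, 20, 5, None, None, 30]
Compute height bottom-up (empty subtree = -1):
  height(5) = 1 + max(-1, -1) = 0
  height(16) = 1 + max(0, -1) = 1
  height(30) = 1 + max(-1, -1) = 0
  height(20) = 1 + max(-1, 0) = 1
  height(17) = 1 + max(1, 1) = 2
  height(31) = 1 + max(2, -1) = 3
Height = 3


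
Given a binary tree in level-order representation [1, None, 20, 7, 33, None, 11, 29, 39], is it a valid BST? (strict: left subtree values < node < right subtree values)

Level-order array: [1, None, 20, 7, 33, None, 11, 29, 39]
Validate using subtree bounds (lo, hi): at each node, require lo < value < hi,
then recurse left with hi=value and right with lo=value.
Preorder trace (stopping at first violation):
  at node 1 with bounds (-inf, +inf): OK
  at node 20 with bounds (1, +inf): OK
  at node 7 with bounds (1, 20): OK
  at node 11 with bounds (7, 20): OK
  at node 33 with bounds (20, +inf): OK
  at node 29 with bounds (20, 33): OK
  at node 39 with bounds (33, +inf): OK
No violation found at any node.
Result: Valid BST


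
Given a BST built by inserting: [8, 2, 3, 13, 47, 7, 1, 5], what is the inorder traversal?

Tree insertion order: [8, 2, 3, 13, 47, 7, 1, 5]
Tree (level-order array): [8, 2, 13, 1, 3, None, 47, None, None, None, 7, None, None, 5]
Inorder traversal: [1, 2, 3, 5, 7, 8, 13, 47]


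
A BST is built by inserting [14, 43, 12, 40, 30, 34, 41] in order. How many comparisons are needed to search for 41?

Search path for 41: 14 -> 43 -> 40 -> 41
Found: True
Comparisons: 4


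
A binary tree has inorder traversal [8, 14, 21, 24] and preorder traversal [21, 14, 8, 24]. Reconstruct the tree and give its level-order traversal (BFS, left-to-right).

Inorder:  [8, 14, 21, 24]
Preorder: [21, 14, 8, 24]
Algorithm: preorder visits root first, so consume preorder in order;
for each root, split the current inorder slice at that value into
left-subtree inorder and right-subtree inorder, then recurse.
Recursive splits:
  root=21; inorder splits into left=[8, 14], right=[24]
  root=14; inorder splits into left=[8], right=[]
  root=8; inorder splits into left=[], right=[]
  root=24; inorder splits into left=[], right=[]
Reconstructed level-order: [21, 14, 24, 8]


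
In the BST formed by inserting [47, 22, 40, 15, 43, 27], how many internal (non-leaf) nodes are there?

Tree built from: [47, 22, 40, 15, 43, 27]
Tree (level-order array): [47, 22, None, 15, 40, None, None, 27, 43]
Rule: An internal node has at least one child.
Per-node child counts:
  node 47: 1 child(ren)
  node 22: 2 child(ren)
  node 15: 0 child(ren)
  node 40: 2 child(ren)
  node 27: 0 child(ren)
  node 43: 0 child(ren)
Matching nodes: [47, 22, 40]
Count of internal (non-leaf) nodes: 3


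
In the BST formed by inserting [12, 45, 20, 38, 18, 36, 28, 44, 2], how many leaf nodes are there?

Tree built from: [12, 45, 20, 38, 18, 36, 28, 44, 2]
Tree (level-order array): [12, 2, 45, None, None, 20, None, 18, 38, None, None, 36, 44, 28]
Rule: A leaf has 0 children.
Per-node child counts:
  node 12: 2 child(ren)
  node 2: 0 child(ren)
  node 45: 1 child(ren)
  node 20: 2 child(ren)
  node 18: 0 child(ren)
  node 38: 2 child(ren)
  node 36: 1 child(ren)
  node 28: 0 child(ren)
  node 44: 0 child(ren)
Matching nodes: [2, 18, 28, 44]
Count of leaf nodes: 4


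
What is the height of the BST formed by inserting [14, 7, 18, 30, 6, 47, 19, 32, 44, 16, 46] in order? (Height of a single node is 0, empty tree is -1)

Insertion order: [14, 7, 18, 30, 6, 47, 19, 32, 44, 16, 46]
Tree (level-order array): [14, 7, 18, 6, None, 16, 30, None, None, None, None, 19, 47, None, None, 32, None, None, 44, None, 46]
Compute height bottom-up (empty subtree = -1):
  height(6) = 1 + max(-1, -1) = 0
  height(7) = 1 + max(0, -1) = 1
  height(16) = 1 + max(-1, -1) = 0
  height(19) = 1 + max(-1, -1) = 0
  height(46) = 1 + max(-1, -1) = 0
  height(44) = 1 + max(-1, 0) = 1
  height(32) = 1 + max(-1, 1) = 2
  height(47) = 1 + max(2, -1) = 3
  height(30) = 1 + max(0, 3) = 4
  height(18) = 1 + max(0, 4) = 5
  height(14) = 1 + max(1, 5) = 6
Height = 6


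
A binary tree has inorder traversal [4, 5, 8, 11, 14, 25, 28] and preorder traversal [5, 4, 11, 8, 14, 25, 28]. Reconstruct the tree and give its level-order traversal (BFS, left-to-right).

Inorder:  [4, 5, 8, 11, 14, 25, 28]
Preorder: [5, 4, 11, 8, 14, 25, 28]
Algorithm: preorder visits root first, so consume preorder in order;
for each root, split the current inorder slice at that value into
left-subtree inorder and right-subtree inorder, then recurse.
Recursive splits:
  root=5; inorder splits into left=[4], right=[8, 11, 14, 25, 28]
  root=4; inorder splits into left=[], right=[]
  root=11; inorder splits into left=[8], right=[14, 25, 28]
  root=8; inorder splits into left=[], right=[]
  root=14; inorder splits into left=[], right=[25, 28]
  root=25; inorder splits into left=[], right=[28]
  root=28; inorder splits into left=[], right=[]
Reconstructed level-order: [5, 4, 11, 8, 14, 25, 28]


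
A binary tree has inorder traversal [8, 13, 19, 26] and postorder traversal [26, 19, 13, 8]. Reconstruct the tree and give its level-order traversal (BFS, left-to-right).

Inorder:   [8, 13, 19, 26]
Postorder: [26, 19, 13, 8]
Algorithm: postorder visits root last, so walk postorder right-to-left;
each value is the root of the current inorder slice — split it at that
value, recurse on the right subtree first, then the left.
Recursive splits:
  root=8; inorder splits into left=[], right=[13, 19, 26]
  root=13; inorder splits into left=[], right=[19, 26]
  root=19; inorder splits into left=[], right=[26]
  root=26; inorder splits into left=[], right=[]
Reconstructed level-order: [8, 13, 19, 26]


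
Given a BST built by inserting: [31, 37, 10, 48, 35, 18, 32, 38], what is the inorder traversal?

Tree insertion order: [31, 37, 10, 48, 35, 18, 32, 38]
Tree (level-order array): [31, 10, 37, None, 18, 35, 48, None, None, 32, None, 38]
Inorder traversal: [10, 18, 31, 32, 35, 37, 38, 48]


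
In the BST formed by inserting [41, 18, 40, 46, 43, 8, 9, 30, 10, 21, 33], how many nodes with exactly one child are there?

Tree built from: [41, 18, 40, 46, 43, 8, 9, 30, 10, 21, 33]
Tree (level-order array): [41, 18, 46, 8, 40, 43, None, None, 9, 30, None, None, None, None, 10, 21, 33]
Rule: These are nodes with exactly 1 non-null child.
Per-node child counts:
  node 41: 2 child(ren)
  node 18: 2 child(ren)
  node 8: 1 child(ren)
  node 9: 1 child(ren)
  node 10: 0 child(ren)
  node 40: 1 child(ren)
  node 30: 2 child(ren)
  node 21: 0 child(ren)
  node 33: 0 child(ren)
  node 46: 1 child(ren)
  node 43: 0 child(ren)
Matching nodes: [8, 9, 40, 46]
Count of nodes with exactly one child: 4


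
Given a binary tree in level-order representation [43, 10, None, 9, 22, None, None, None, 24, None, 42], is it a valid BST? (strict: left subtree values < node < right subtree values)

Level-order array: [43, 10, None, 9, 22, None, None, None, 24, None, 42]
Validate using subtree bounds (lo, hi): at each node, require lo < value < hi,
then recurse left with hi=value and right with lo=value.
Preorder trace (stopping at first violation):
  at node 43 with bounds (-inf, +inf): OK
  at node 10 with bounds (-inf, 43): OK
  at node 9 with bounds (-inf, 10): OK
  at node 22 with bounds (10, 43): OK
  at node 24 with bounds (22, 43): OK
  at node 42 with bounds (24, 43): OK
No violation found at any node.
Result: Valid BST


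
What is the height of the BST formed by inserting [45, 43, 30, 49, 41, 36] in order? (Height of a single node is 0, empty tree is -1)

Insertion order: [45, 43, 30, 49, 41, 36]
Tree (level-order array): [45, 43, 49, 30, None, None, None, None, 41, 36]
Compute height bottom-up (empty subtree = -1):
  height(36) = 1 + max(-1, -1) = 0
  height(41) = 1 + max(0, -1) = 1
  height(30) = 1 + max(-1, 1) = 2
  height(43) = 1 + max(2, -1) = 3
  height(49) = 1 + max(-1, -1) = 0
  height(45) = 1 + max(3, 0) = 4
Height = 4


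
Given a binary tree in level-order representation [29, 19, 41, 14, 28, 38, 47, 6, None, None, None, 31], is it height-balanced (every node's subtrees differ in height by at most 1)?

Tree (level-order array): [29, 19, 41, 14, 28, 38, 47, 6, None, None, None, 31]
Definition: a tree is height-balanced if, at every node, |h(left) - h(right)| <= 1 (empty subtree has height -1).
Bottom-up per-node check:
  node 6: h_left=-1, h_right=-1, diff=0 [OK], height=0
  node 14: h_left=0, h_right=-1, diff=1 [OK], height=1
  node 28: h_left=-1, h_right=-1, diff=0 [OK], height=0
  node 19: h_left=1, h_right=0, diff=1 [OK], height=2
  node 31: h_left=-1, h_right=-1, diff=0 [OK], height=0
  node 38: h_left=0, h_right=-1, diff=1 [OK], height=1
  node 47: h_left=-1, h_right=-1, diff=0 [OK], height=0
  node 41: h_left=1, h_right=0, diff=1 [OK], height=2
  node 29: h_left=2, h_right=2, diff=0 [OK], height=3
All nodes satisfy the balance condition.
Result: Balanced


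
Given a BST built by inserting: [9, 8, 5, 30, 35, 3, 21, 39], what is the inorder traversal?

Tree insertion order: [9, 8, 5, 30, 35, 3, 21, 39]
Tree (level-order array): [9, 8, 30, 5, None, 21, 35, 3, None, None, None, None, 39]
Inorder traversal: [3, 5, 8, 9, 21, 30, 35, 39]


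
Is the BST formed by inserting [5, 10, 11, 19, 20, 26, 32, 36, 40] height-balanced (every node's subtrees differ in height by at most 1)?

Tree (level-order array): [5, None, 10, None, 11, None, 19, None, 20, None, 26, None, 32, None, 36, None, 40]
Definition: a tree is height-balanced if, at every node, |h(left) - h(right)| <= 1 (empty subtree has height -1).
Bottom-up per-node check:
  node 40: h_left=-1, h_right=-1, diff=0 [OK], height=0
  node 36: h_left=-1, h_right=0, diff=1 [OK], height=1
  node 32: h_left=-1, h_right=1, diff=2 [FAIL (|-1-1|=2 > 1)], height=2
  node 26: h_left=-1, h_right=2, diff=3 [FAIL (|-1-2|=3 > 1)], height=3
  node 20: h_left=-1, h_right=3, diff=4 [FAIL (|-1-3|=4 > 1)], height=4
  node 19: h_left=-1, h_right=4, diff=5 [FAIL (|-1-4|=5 > 1)], height=5
  node 11: h_left=-1, h_right=5, diff=6 [FAIL (|-1-5|=6 > 1)], height=6
  node 10: h_left=-1, h_right=6, diff=7 [FAIL (|-1-6|=7 > 1)], height=7
  node 5: h_left=-1, h_right=7, diff=8 [FAIL (|-1-7|=8 > 1)], height=8
Node 32 violates the condition: |-1 - 1| = 2 > 1.
Result: Not balanced


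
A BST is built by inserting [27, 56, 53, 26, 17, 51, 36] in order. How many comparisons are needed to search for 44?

Search path for 44: 27 -> 56 -> 53 -> 51 -> 36
Found: False
Comparisons: 5


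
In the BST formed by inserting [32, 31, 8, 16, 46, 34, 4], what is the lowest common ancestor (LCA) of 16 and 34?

Tree insertion order: [32, 31, 8, 16, 46, 34, 4]
Tree (level-order array): [32, 31, 46, 8, None, 34, None, 4, 16]
In a BST, the LCA of p=16, q=34 is the first node v on the
root-to-leaf path with p <= v <= q (go left if both < v, right if both > v).
Walk from root:
  at 32: 16 <= 32 <= 34, this is the LCA
LCA = 32


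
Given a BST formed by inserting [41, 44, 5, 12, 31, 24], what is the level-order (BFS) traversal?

Tree insertion order: [41, 44, 5, 12, 31, 24]
Tree (level-order array): [41, 5, 44, None, 12, None, None, None, 31, 24]
BFS from the root, enqueuing left then right child of each popped node:
  queue [41] -> pop 41, enqueue [5, 44], visited so far: [41]
  queue [5, 44] -> pop 5, enqueue [12], visited so far: [41, 5]
  queue [44, 12] -> pop 44, enqueue [none], visited so far: [41, 5, 44]
  queue [12] -> pop 12, enqueue [31], visited so far: [41, 5, 44, 12]
  queue [31] -> pop 31, enqueue [24], visited so far: [41, 5, 44, 12, 31]
  queue [24] -> pop 24, enqueue [none], visited so far: [41, 5, 44, 12, 31, 24]
Result: [41, 5, 44, 12, 31, 24]


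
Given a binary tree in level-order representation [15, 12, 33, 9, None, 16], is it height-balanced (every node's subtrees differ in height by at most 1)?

Tree (level-order array): [15, 12, 33, 9, None, 16]
Definition: a tree is height-balanced if, at every node, |h(left) - h(right)| <= 1 (empty subtree has height -1).
Bottom-up per-node check:
  node 9: h_left=-1, h_right=-1, diff=0 [OK], height=0
  node 12: h_left=0, h_right=-1, diff=1 [OK], height=1
  node 16: h_left=-1, h_right=-1, diff=0 [OK], height=0
  node 33: h_left=0, h_right=-1, diff=1 [OK], height=1
  node 15: h_left=1, h_right=1, diff=0 [OK], height=2
All nodes satisfy the balance condition.
Result: Balanced


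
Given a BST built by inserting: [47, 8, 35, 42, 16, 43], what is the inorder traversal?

Tree insertion order: [47, 8, 35, 42, 16, 43]
Tree (level-order array): [47, 8, None, None, 35, 16, 42, None, None, None, 43]
Inorder traversal: [8, 16, 35, 42, 43, 47]


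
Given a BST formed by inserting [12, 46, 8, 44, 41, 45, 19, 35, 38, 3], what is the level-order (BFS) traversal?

Tree insertion order: [12, 46, 8, 44, 41, 45, 19, 35, 38, 3]
Tree (level-order array): [12, 8, 46, 3, None, 44, None, None, None, 41, 45, 19, None, None, None, None, 35, None, 38]
BFS from the root, enqueuing left then right child of each popped node:
  queue [12] -> pop 12, enqueue [8, 46], visited so far: [12]
  queue [8, 46] -> pop 8, enqueue [3], visited so far: [12, 8]
  queue [46, 3] -> pop 46, enqueue [44], visited so far: [12, 8, 46]
  queue [3, 44] -> pop 3, enqueue [none], visited so far: [12, 8, 46, 3]
  queue [44] -> pop 44, enqueue [41, 45], visited so far: [12, 8, 46, 3, 44]
  queue [41, 45] -> pop 41, enqueue [19], visited so far: [12, 8, 46, 3, 44, 41]
  queue [45, 19] -> pop 45, enqueue [none], visited so far: [12, 8, 46, 3, 44, 41, 45]
  queue [19] -> pop 19, enqueue [35], visited so far: [12, 8, 46, 3, 44, 41, 45, 19]
  queue [35] -> pop 35, enqueue [38], visited so far: [12, 8, 46, 3, 44, 41, 45, 19, 35]
  queue [38] -> pop 38, enqueue [none], visited so far: [12, 8, 46, 3, 44, 41, 45, 19, 35, 38]
Result: [12, 8, 46, 3, 44, 41, 45, 19, 35, 38]


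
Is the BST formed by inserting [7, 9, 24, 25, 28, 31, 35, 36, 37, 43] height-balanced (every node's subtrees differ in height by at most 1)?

Tree (level-order array): [7, None, 9, None, 24, None, 25, None, 28, None, 31, None, 35, None, 36, None, 37, None, 43]
Definition: a tree is height-balanced if, at every node, |h(left) - h(right)| <= 1 (empty subtree has height -1).
Bottom-up per-node check:
  node 43: h_left=-1, h_right=-1, diff=0 [OK], height=0
  node 37: h_left=-1, h_right=0, diff=1 [OK], height=1
  node 36: h_left=-1, h_right=1, diff=2 [FAIL (|-1-1|=2 > 1)], height=2
  node 35: h_left=-1, h_right=2, diff=3 [FAIL (|-1-2|=3 > 1)], height=3
  node 31: h_left=-1, h_right=3, diff=4 [FAIL (|-1-3|=4 > 1)], height=4
  node 28: h_left=-1, h_right=4, diff=5 [FAIL (|-1-4|=5 > 1)], height=5
  node 25: h_left=-1, h_right=5, diff=6 [FAIL (|-1-5|=6 > 1)], height=6
  node 24: h_left=-1, h_right=6, diff=7 [FAIL (|-1-6|=7 > 1)], height=7
  node 9: h_left=-1, h_right=7, diff=8 [FAIL (|-1-7|=8 > 1)], height=8
  node 7: h_left=-1, h_right=8, diff=9 [FAIL (|-1-8|=9 > 1)], height=9
Node 36 violates the condition: |-1 - 1| = 2 > 1.
Result: Not balanced


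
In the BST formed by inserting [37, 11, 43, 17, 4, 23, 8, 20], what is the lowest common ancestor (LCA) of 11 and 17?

Tree insertion order: [37, 11, 43, 17, 4, 23, 8, 20]
Tree (level-order array): [37, 11, 43, 4, 17, None, None, None, 8, None, 23, None, None, 20]
In a BST, the LCA of p=11, q=17 is the first node v on the
root-to-leaf path with p <= v <= q (go left if both < v, right if both > v).
Walk from root:
  at 37: both 11 and 17 < 37, go left
  at 11: 11 <= 11 <= 17, this is the LCA
LCA = 11


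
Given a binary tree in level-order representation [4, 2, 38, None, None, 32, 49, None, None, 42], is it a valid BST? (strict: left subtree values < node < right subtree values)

Level-order array: [4, 2, 38, None, None, 32, 49, None, None, 42]
Validate using subtree bounds (lo, hi): at each node, require lo < value < hi,
then recurse left with hi=value and right with lo=value.
Preorder trace (stopping at first violation):
  at node 4 with bounds (-inf, +inf): OK
  at node 2 with bounds (-inf, 4): OK
  at node 38 with bounds (4, +inf): OK
  at node 32 with bounds (4, 38): OK
  at node 49 with bounds (38, +inf): OK
  at node 42 with bounds (38, 49): OK
No violation found at any node.
Result: Valid BST


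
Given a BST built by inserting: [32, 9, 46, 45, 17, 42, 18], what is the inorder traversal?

Tree insertion order: [32, 9, 46, 45, 17, 42, 18]
Tree (level-order array): [32, 9, 46, None, 17, 45, None, None, 18, 42]
Inorder traversal: [9, 17, 18, 32, 42, 45, 46]


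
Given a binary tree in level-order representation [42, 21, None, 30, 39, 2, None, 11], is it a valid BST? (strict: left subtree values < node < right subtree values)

Level-order array: [42, 21, None, 30, 39, 2, None, 11]
Validate using subtree bounds (lo, hi): at each node, require lo < value < hi,
then recurse left with hi=value and right with lo=value.
Preorder trace (stopping at first violation):
  at node 42 with bounds (-inf, +inf): OK
  at node 21 with bounds (-inf, 42): OK
  at node 30 with bounds (-inf, 21): VIOLATION
Node 30 violates its bound: not (-inf < 30 < 21).
Result: Not a valid BST


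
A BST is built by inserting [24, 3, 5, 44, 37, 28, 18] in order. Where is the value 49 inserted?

Starting tree (level order): [24, 3, 44, None, 5, 37, None, None, 18, 28]
Insertion path: 24 -> 44
Result: insert 49 as right child of 44
Final tree (level order): [24, 3, 44, None, 5, 37, 49, None, 18, 28]


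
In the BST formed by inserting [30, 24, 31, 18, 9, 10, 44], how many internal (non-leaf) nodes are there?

Tree built from: [30, 24, 31, 18, 9, 10, 44]
Tree (level-order array): [30, 24, 31, 18, None, None, 44, 9, None, None, None, None, 10]
Rule: An internal node has at least one child.
Per-node child counts:
  node 30: 2 child(ren)
  node 24: 1 child(ren)
  node 18: 1 child(ren)
  node 9: 1 child(ren)
  node 10: 0 child(ren)
  node 31: 1 child(ren)
  node 44: 0 child(ren)
Matching nodes: [30, 24, 18, 9, 31]
Count of internal (non-leaf) nodes: 5


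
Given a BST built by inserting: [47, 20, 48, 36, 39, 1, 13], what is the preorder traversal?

Tree insertion order: [47, 20, 48, 36, 39, 1, 13]
Tree (level-order array): [47, 20, 48, 1, 36, None, None, None, 13, None, 39]
Preorder traversal: [47, 20, 1, 13, 36, 39, 48]


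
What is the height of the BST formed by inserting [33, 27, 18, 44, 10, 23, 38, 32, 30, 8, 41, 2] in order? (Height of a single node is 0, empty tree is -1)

Insertion order: [33, 27, 18, 44, 10, 23, 38, 32, 30, 8, 41, 2]
Tree (level-order array): [33, 27, 44, 18, 32, 38, None, 10, 23, 30, None, None, 41, 8, None, None, None, None, None, None, None, 2]
Compute height bottom-up (empty subtree = -1):
  height(2) = 1 + max(-1, -1) = 0
  height(8) = 1 + max(0, -1) = 1
  height(10) = 1 + max(1, -1) = 2
  height(23) = 1 + max(-1, -1) = 0
  height(18) = 1 + max(2, 0) = 3
  height(30) = 1 + max(-1, -1) = 0
  height(32) = 1 + max(0, -1) = 1
  height(27) = 1 + max(3, 1) = 4
  height(41) = 1 + max(-1, -1) = 0
  height(38) = 1 + max(-1, 0) = 1
  height(44) = 1 + max(1, -1) = 2
  height(33) = 1 + max(4, 2) = 5
Height = 5


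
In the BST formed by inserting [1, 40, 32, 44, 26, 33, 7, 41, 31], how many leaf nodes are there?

Tree built from: [1, 40, 32, 44, 26, 33, 7, 41, 31]
Tree (level-order array): [1, None, 40, 32, 44, 26, 33, 41, None, 7, 31]
Rule: A leaf has 0 children.
Per-node child counts:
  node 1: 1 child(ren)
  node 40: 2 child(ren)
  node 32: 2 child(ren)
  node 26: 2 child(ren)
  node 7: 0 child(ren)
  node 31: 0 child(ren)
  node 33: 0 child(ren)
  node 44: 1 child(ren)
  node 41: 0 child(ren)
Matching nodes: [7, 31, 33, 41]
Count of leaf nodes: 4


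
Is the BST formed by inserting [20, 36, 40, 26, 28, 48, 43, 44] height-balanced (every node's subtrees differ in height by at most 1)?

Tree (level-order array): [20, None, 36, 26, 40, None, 28, None, 48, None, None, 43, None, None, 44]
Definition: a tree is height-balanced if, at every node, |h(left) - h(right)| <= 1 (empty subtree has height -1).
Bottom-up per-node check:
  node 28: h_left=-1, h_right=-1, diff=0 [OK], height=0
  node 26: h_left=-1, h_right=0, diff=1 [OK], height=1
  node 44: h_left=-1, h_right=-1, diff=0 [OK], height=0
  node 43: h_left=-1, h_right=0, diff=1 [OK], height=1
  node 48: h_left=1, h_right=-1, diff=2 [FAIL (|1--1|=2 > 1)], height=2
  node 40: h_left=-1, h_right=2, diff=3 [FAIL (|-1-2|=3 > 1)], height=3
  node 36: h_left=1, h_right=3, diff=2 [FAIL (|1-3|=2 > 1)], height=4
  node 20: h_left=-1, h_right=4, diff=5 [FAIL (|-1-4|=5 > 1)], height=5
Node 48 violates the condition: |1 - -1| = 2 > 1.
Result: Not balanced


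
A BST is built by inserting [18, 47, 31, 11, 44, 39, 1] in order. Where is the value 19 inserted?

Starting tree (level order): [18, 11, 47, 1, None, 31, None, None, None, None, 44, 39]
Insertion path: 18 -> 47 -> 31
Result: insert 19 as left child of 31
Final tree (level order): [18, 11, 47, 1, None, 31, None, None, None, 19, 44, None, None, 39]


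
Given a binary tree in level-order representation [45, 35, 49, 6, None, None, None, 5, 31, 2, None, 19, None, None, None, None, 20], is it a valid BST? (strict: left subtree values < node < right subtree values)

Level-order array: [45, 35, 49, 6, None, None, None, 5, 31, 2, None, 19, None, None, None, None, 20]
Validate using subtree bounds (lo, hi): at each node, require lo < value < hi,
then recurse left with hi=value and right with lo=value.
Preorder trace (stopping at first violation):
  at node 45 with bounds (-inf, +inf): OK
  at node 35 with bounds (-inf, 45): OK
  at node 6 with bounds (-inf, 35): OK
  at node 5 with bounds (-inf, 6): OK
  at node 2 with bounds (-inf, 5): OK
  at node 31 with bounds (6, 35): OK
  at node 19 with bounds (6, 31): OK
  at node 20 with bounds (19, 31): OK
  at node 49 with bounds (45, +inf): OK
No violation found at any node.
Result: Valid BST


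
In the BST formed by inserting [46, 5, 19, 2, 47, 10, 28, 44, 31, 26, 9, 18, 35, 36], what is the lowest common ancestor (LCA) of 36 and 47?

Tree insertion order: [46, 5, 19, 2, 47, 10, 28, 44, 31, 26, 9, 18, 35, 36]
Tree (level-order array): [46, 5, 47, 2, 19, None, None, None, None, 10, 28, 9, 18, 26, 44, None, None, None, None, None, None, 31, None, None, 35, None, 36]
In a BST, the LCA of p=36, q=47 is the first node v on the
root-to-leaf path with p <= v <= q (go left if both < v, right if both > v).
Walk from root:
  at 46: 36 <= 46 <= 47, this is the LCA
LCA = 46


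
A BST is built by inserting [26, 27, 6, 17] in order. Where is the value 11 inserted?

Starting tree (level order): [26, 6, 27, None, 17]
Insertion path: 26 -> 6 -> 17
Result: insert 11 as left child of 17
Final tree (level order): [26, 6, 27, None, 17, None, None, 11]


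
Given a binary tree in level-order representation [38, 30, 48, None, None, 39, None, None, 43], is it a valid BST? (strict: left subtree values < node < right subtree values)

Level-order array: [38, 30, 48, None, None, 39, None, None, 43]
Validate using subtree bounds (lo, hi): at each node, require lo < value < hi,
then recurse left with hi=value and right with lo=value.
Preorder trace (stopping at first violation):
  at node 38 with bounds (-inf, +inf): OK
  at node 30 with bounds (-inf, 38): OK
  at node 48 with bounds (38, +inf): OK
  at node 39 with bounds (38, 48): OK
  at node 43 with bounds (39, 48): OK
No violation found at any node.
Result: Valid BST


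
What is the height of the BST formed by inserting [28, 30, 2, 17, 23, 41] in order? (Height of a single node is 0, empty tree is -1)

Insertion order: [28, 30, 2, 17, 23, 41]
Tree (level-order array): [28, 2, 30, None, 17, None, 41, None, 23]
Compute height bottom-up (empty subtree = -1):
  height(23) = 1 + max(-1, -1) = 0
  height(17) = 1 + max(-1, 0) = 1
  height(2) = 1 + max(-1, 1) = 2
  height(41) = 1 + max(-1, -1) = 0
  height(30) = 1 + max(-1, 0) = 1
  height(28) = 1 + max(2, 1) = 3
Height = 3


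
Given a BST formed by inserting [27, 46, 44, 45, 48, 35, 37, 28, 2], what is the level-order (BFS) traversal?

Tree insertion order: [27, 46, 44, 45, 48, 35, 37, 28, 2]
Tree (level-order array): [27, 2, 46, None, None, 44, 48, 35, 45, None, None, 28, 37]
BFS from the root, enqueuing left then right child of each popped node:
  queue [27] -> pop 27, enqueue [2, 46], visited so far: [27]
  queue [2, 46] -> pop 2, enqueue [none], visited so far: [27, 2]
  queue [46] -> pop 46, enqueue [44, 48], visited so far: [27, 2, 46]
  queue [44, 48] -> pop 44, enqueue [35, 45], visited so far: [27, 2, 46, 44]
  queue [48, 35, 45] -> pop 48, enqueue [none], visited so far: [27, 2, 46, 44, 48]
  queue [35, 45] -> pop 35, enqueue [28, 37], visited so far: [27, 2, 46, 44, 48, 35]
  queue [45, 28, 37] -> pop 45, enqueue [none], visited so far: [27, 2, 46, 44, 48, 35, 45]
  queue [28, 37] -> pop 28, enqueue [none], visited so far: [27, 2, 46, 44, 48, 35, 45, 28]
  queue [37] -> pop 37, enqueue [none], visited so far: [27, 2, 46, 44, 48, 35, 45, 28, 37]
Result: [27, 2, 46, 44, 48, 35, 45, 28, 37]


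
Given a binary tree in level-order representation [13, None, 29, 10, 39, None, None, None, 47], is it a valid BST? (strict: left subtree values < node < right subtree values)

Level-order array: [13, None, 29, 10, 39, None, None, None, 47]
Validate using subtree bounds (lo, hi): at each node, require lo < value < hi,
then recurse left with hi=value and right with lo=value.
Preorder trace (stopping at first violation):
  at node 13 with bounds (-inf, +inf): OK
  at node 29 with bounds (13, +inf): OK
  at node 10 with bounds (13, 29): VIOLATION
Node 10 violates its bound: not (13 < 10 < 29).
Result: Not a valid BST


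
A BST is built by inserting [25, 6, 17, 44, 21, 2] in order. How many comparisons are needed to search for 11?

Search path for 11: 25 -> 6 -> 17
Found: False
Comparisons: 3


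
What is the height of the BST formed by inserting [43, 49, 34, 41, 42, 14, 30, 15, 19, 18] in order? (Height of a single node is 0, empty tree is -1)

Insertion order: [43, 49, 34, 41, 42, 14, 30, 15, 19, 18]
Tree (level-order array): [43, 34, 49, 14, 41, None, None, None, 30, None, 42, 15, None, None, None, None, 19, 18]
Compute height bottom-up (empty subtree = -1):
  height(18) = 1 + max(-1, -1) = 0
  height(19) = 1 + max(0, -1) = 1
  height(15) = 1 + max(-1, 1) = 2
  height(30) = 1 + max(2, -1) = 3
  height(14) = 1 + max(-1, 3) = 4
  height(42) = 1 + max(-1, -1) = 0
  height(41) = 1 + max(-1, 0) = 1
  height(34) = 1 + max(4, 1) = 5
  height(49) = 1 + max(-1, -1) = 0
  height(43) = 1 + max(5, 0) = 6
Height = 6


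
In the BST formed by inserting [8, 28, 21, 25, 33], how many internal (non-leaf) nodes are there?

Tree built from: [8, 28, 21, 25, 33]
Tree (level-order array): [8, None, 28, 21, 33, None, 25]
Rule: An internal node has at least one child.
Per-node child counts:
  node 8: 1 child(ren)
  node 28: 2 child(ren)
  node 21: 1 child(ren)
  node 25: 0 child(ren)
  node 33: 0 child(ren)
Matching nodes: [8, 28, 21]
Count of internal (non-leaf) nodes: 3


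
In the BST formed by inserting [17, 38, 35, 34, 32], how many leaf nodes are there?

Tree built from: [17, 38, 35, 34, 32]
Tree (level-order array): [17, None, 38, 35, None, 34, None, 32]
Rule: A leaf has 0 children.
Per-node child counts:
  node 17: 1 child(ren)
  node 38: 1 child(ren)
  node 35: 1 child(ren)
  node 34: 1 child(ren)
  node 32: 0 child(ren)
Matching nodes: [32]
Count of leaf nodes: 1


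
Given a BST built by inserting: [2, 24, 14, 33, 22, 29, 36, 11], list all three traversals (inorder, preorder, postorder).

Tree insertion order: [2, 24, 14, 33, 22, 29, 36, 11]
Tree (level-order array): [2, None, 24, 14, 33, 11, 22, 29, 36]
Inorder (L, root, R): [2, 11, 14, 22, 24, 29, 33, 36]
Preorder (root, L, R): [2, 24, 14, 11, 22, 33, 29, 36]
Postorder (L, R, root): [11, 22, 14, 29, 36, 33, 24, 2]


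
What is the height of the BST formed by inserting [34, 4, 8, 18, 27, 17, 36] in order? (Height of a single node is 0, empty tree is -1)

Insertion order: [34, 4, 8, 18, 27, 17, 36]
Tree (level-order array): [34, 4, 36, None, 8, None, None, None, 18, 17, 27]
Compute height bottom-up (empty subtree = -1):
  height(17) = 1 + max(-1, -1) = 0
  height(27) = 1 + max(-1, -1) = 0
  height(18) = 1 + max(0, 0) = 1
  height(8) = 1 + max(-1, 1) = 2
  height(4) = 1 + max(-1, 2) = 3
  height(36) = 1 + max(-1, -1) = 0
  height(34) = 1 + max(3, 0) = 4
Height = 4


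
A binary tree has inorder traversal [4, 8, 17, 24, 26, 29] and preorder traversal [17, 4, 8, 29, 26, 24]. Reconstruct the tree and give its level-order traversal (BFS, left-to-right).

Inorder:  [4, 8, 17, 24, 26, 29]
Preorder: [17, 4, 8, 29, 26, 24]
Algorithm: preorder visits root first, so consume preorder in order;
for each root, split the current inorder slice at that value into
left-subtree inorder and right-subtree inorder, then recurse.
Recursive splits:
  root=17; inorder splits into left=[4, 8], right=[24, 26, 29]
  root=4; inorder splits into left=[], right=[8]
  root=8; inorder splits into left=[], right=[]
  root=29; inorder splits into left=[24, 26], right=[]
  root=26; inorder splits into left=[24], right=[]
  root=24; inorder splits into left=[], right=[]
Reconstructed level-order: [17, 4, 29, 8, 26, 24]


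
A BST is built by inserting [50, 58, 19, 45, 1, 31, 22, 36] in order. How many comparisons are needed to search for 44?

Search path for 44: 50 -> 19 -> 45 -> 31 -> 36
Found: False
Comparisons: 5


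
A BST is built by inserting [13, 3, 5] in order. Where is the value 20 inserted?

Starting tree (level order): [13, 3, None, None, 5]
Insertion path: 13
Result: insert 20 as right child of 13
Final tree (level order): [13, 3, 20, None, 5]


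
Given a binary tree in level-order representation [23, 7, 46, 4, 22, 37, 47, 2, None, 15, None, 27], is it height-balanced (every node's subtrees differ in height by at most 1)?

Tree (level-order array): [23, 7, 46, 4, 22, 37, 47, 2, None, 15, None, 27]
Definition: a tree is height-balanced if, at every node, |h(left) - h(right)| <= 1 (empty subtree has height -1).
Bottom-up per-node check:
  node 2: h_left=-1, h_right=-1, diff=0 [OK], height=0
  node 4: h_left=0, h_right=-1, diff=1 [OK], height=1
  node 15: h_left=-1, h_right=-1, diff=0 [OK], height=0
  node 22: h_left=0, h_right=-1, diff=1 [OK], height=1
  node 7: h_left=1, h_right=1, diff=0 [OK], height=2
  node 27: h_left=-1, h_right=-1, diff=0 [OK], height=0
  node 37: h_left=0, h_right=-1, diff=1 [OK], height=1
  node 47: h_left=-1, h_right=-1, diff=0 [OK], height=0
  node 46: h_left=1, h_right=0, diff=1 [OK], height=2
  node 23: h_left=2, h_right=2, diff=0 [OK], height=3
All nodes satisfy the balance condition.
Result: Balanced


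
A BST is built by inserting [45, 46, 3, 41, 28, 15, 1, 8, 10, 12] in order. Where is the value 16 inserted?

Starting tree (level order): [45, 3, 46, 1, 41, None, None, None, None, 28, None, 15, None, 8, None, None, 10, None, 12]
Insertion path: 45 -> 3 -> 41 -> 28 -> 15
Result: insert 16 as right child of 15
Final tree (level order): [45, 3, 46, 1, 41, None, None, None, None, 28, None, 15, None, 8, 16, None, 10, None, None, None, 12]


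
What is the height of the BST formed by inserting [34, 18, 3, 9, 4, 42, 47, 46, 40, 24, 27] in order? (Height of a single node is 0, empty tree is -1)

Insertion order: [34, 18, 3, 9, 4, 42, 47, 46, 40, 24, 27]
Tree (level-order array): [34, 18, 42, 3, 24, 40, 47, None, 9, None, 27, None, None, 46, None, 4]
Compute height bottom-up (empty subtree = -1):
  height(4) = 1 + max(-1, -1) = 0
  height(9) = 1 + max(0, -1) = 1
  height(3) = 1 + max(-1, 1) = 2
  height(27) = 1 + max(-1, -1) = 0
  height(24) = 1 + max(-1, 0) = 1
  height(18) = 1 + max(2, 1) = 3
  height(40) = 1 + max(-1, -1) = 0
  height(46) = 1 + max(-1, -1) = 0
  height(47) = 1 + max(0, -1) = 1
  height(42) = 1 + max(0, 1) = 2
  height(34) = 1 + max(3, 2) = 4
Height = 4
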